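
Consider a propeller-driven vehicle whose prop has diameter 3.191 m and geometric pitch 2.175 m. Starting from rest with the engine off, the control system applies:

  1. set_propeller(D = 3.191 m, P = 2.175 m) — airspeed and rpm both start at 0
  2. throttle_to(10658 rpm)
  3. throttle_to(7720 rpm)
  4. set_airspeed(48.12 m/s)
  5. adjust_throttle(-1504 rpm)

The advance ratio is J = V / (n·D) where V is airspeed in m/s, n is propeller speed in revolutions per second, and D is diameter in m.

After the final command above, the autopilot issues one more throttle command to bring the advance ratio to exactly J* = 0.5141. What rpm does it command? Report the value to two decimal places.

rpm = 1759.96

set_propeller: D = 3.191 m, P = 2.175 m (p = P/D = 0.681605); state ← (V=0, rpm=0)
throttle_to(10658): rpm ← 10658
throttle_to(7720): rpm ← 7720
set_airspeed(48.12): V ← 48.12 m/s
adjust_throttle(-1504): rpm ← 7720 -1504 = 6216
final state: V = 48.12 m/s, rpm = 6216 → n = rpm/60 = 103.600000 rev/s
target J* = 0.5141; solve J* = V/(n·D) for n: n = V/(J*·D) = 48.12/(0.5141 × 3.191) = 29.332644 rev/s
rpm = 60·n = 1759.958637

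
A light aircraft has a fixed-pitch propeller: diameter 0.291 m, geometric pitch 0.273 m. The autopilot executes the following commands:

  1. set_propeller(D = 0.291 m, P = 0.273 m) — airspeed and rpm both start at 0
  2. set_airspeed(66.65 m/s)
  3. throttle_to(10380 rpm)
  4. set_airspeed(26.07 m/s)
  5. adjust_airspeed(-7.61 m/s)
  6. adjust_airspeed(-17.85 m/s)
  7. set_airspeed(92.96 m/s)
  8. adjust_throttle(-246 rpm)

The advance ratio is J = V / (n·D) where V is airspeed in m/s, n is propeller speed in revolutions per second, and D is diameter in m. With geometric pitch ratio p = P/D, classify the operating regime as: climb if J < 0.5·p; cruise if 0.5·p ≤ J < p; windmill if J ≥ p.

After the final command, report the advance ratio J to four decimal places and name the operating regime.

set_propeller: D = 0.291 m, P = 0.273 m (p = P/D = 0.938144); state ← (V=0, rpm=0)
set_airspeed(66.65): V ← 66.65 m/s
throttle_to(10380): rpm ← 10380
set_airspeed(26.07): V ← 26.07 m/s
adjust_airspeed(-7.61): V ← 26.07 -7.61 = 18.46 m/s
adjust_airspeed(-17.85): V ← 18.46 -17.85 = 0.61 m/s
set_airspeed(92.96): V ← 92.96 m/s
adjust_throttle(-246): rpm ← 10380 -246 = 10134
final state: V = 92.96 m/s, rpm = 10134 → n = rpm/60 = 168.900000 rev/s
J = V / (n·D) = 92.96 / (168.900000 × 0.291) = 1.891357
regime bands: climb J<0.4691 | cruise [0.4691, 0.9381) | windmill J≥0.9381
J = 1.8914 → windmill

J = 1.8914, regime = windmill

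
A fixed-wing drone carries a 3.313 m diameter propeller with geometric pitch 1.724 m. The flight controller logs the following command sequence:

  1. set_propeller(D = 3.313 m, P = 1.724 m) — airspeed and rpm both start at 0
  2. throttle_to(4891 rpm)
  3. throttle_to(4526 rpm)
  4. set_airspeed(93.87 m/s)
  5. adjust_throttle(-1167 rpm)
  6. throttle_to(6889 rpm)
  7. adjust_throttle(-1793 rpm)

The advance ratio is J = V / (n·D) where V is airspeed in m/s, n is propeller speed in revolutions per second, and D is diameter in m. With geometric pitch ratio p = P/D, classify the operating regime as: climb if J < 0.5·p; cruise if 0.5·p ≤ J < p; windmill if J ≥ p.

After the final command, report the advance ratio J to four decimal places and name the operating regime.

J = 0.3336, regime = cruise

set_propeller: D = 3.313 m, P = 1.724 m (p = P/D = 0.520374); state ← (V=0, rpm=0)
throttle_to(4891): rpm ← 4891
throttle_to(4526): rpm ← 4526
set_airspeed(93.87): V ← 93.87 m/s
adjust_throttle(-1167): rpm ← 4526 -1167 = 3359
throttle_to(6889): rpm ← 6889
adjust_throttle(-1793): rpm ← 6889 -1793 = 5096
final state: V = 93.87 m/s, rpm = 5096 → n = rpm/60 = 84.933333 rev/s
J = V / (n·D) = 93.87 / (84.933333 × 3.313) = 0.333601
regime bands: climb J<0.2602 | cruise [0.2602, 0.5204) | windmill J≥0.5204
J = 0.3336 → cruise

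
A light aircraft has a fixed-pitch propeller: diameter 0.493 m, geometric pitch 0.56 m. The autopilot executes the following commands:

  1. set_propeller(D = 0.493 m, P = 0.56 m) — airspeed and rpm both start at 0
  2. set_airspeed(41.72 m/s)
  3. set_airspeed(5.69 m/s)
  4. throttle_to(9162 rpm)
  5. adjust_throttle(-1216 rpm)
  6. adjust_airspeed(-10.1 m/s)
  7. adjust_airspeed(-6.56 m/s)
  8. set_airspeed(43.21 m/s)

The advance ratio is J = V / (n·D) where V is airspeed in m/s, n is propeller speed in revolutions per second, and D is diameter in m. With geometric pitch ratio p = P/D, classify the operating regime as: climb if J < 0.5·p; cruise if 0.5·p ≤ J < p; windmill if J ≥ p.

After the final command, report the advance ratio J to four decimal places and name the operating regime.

J = 0.6618, regime = cruise

set_propeller: D = 0.493 m, P = 0.56 m (p = P/D = 1.135903); state ← (V=0, rpm=0)
set_airspeed(41.72): V ← 41.72 m/s
set_airspeed(5.69): V ← 5.69 m/s
throttle_to(9162): rpm ← 9162
adjust_throttle(-1216): rpm ← 9162 -1216 = 7946
adjust_airspeed(-10.1): V ← 5.69 -10.1 = -4.41 m/s
adjust_airspeed(-6.56): V ← -4.41 -6.56 = -10.97 m/s
set_airspeed(43.21): V ← 43.21 m/s
final state: V = 43.21 m/s, rpm = 7946 → n = rpm/60 = 132.433333 rev/s
J = V / (n·D) = 43.21 / (132.433333 × 0.493) = 0.661820
regime bands: climb J<0.5680 | cruise [0.5680, 1.1359) | windmill J≥1.1359
J = 0.6618 → cruise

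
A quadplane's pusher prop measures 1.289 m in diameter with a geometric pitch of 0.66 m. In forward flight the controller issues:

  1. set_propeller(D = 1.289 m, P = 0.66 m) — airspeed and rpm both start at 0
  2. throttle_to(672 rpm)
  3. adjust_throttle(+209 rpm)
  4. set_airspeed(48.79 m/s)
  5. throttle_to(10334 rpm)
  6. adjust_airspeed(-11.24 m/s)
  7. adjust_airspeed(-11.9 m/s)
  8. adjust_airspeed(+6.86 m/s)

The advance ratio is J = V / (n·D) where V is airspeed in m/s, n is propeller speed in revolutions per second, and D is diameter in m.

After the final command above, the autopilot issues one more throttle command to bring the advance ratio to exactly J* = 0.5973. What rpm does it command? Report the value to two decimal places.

rpm = 2533.51

set_propeller: D = 1.289 m, P = 0.66 m (p = P/D = 0.512025); state ← (V=0, rpm=0)
throttle_to(672): rpm ← 672
adjust_throttle(+209): rpm ← 672 +209 = 881
set_airspeed(48.79): V ← 48.79 m/s
throttle_to(10334): rpm ← 10334
adjust_airspeed(-11.24): V ← 48.79 -11.24 = 37.55 m/s
adjust_airspeed(-11.9): V ← 37.55 -11.9 = 25.65 m/s
adjust_airspeed(+6.86): V ← 25.65 +6.86 = 32.51 m/s
final state: V = 32.51 m/s, rpm = 10334 → n = rpm/60 = 172.233333 rev/s
target J* = 0.5973; solve J* = V/(n·D) for n: n = V/(J*·D) = 32.51/(0.5973 × 1.289) = 42.225183 rev/s
rpm = 60·n = 2533.510962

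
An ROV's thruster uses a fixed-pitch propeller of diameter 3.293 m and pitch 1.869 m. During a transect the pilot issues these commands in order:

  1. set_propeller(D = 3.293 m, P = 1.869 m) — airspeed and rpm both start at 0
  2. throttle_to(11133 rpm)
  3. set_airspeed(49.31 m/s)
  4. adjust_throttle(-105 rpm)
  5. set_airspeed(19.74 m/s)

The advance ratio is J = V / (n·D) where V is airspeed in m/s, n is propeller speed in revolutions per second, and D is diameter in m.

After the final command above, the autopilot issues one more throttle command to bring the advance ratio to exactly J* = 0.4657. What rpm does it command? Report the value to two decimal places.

set_propeller: D = 3.293 m, P = 1.869 m (p = P/D = 0.567568); state ← (V=0, rpm=0)
throttle_to(11133): rpm ← 11133
set_airspeed(49.31): V ← 49.31 m/s
adjust_throttle(-105): rpm ← 11133 -105 = 11028
set_airspeed(19.74): V ← 19.74 m/s
final state: V = 19.74 m/s, rpm = 11028 → n = rpm/60 = 183.800000 rev/s
target J* = 0.4657; solve J* = V/(n·D) for n: n = V/(J*·D) = 19.74/(0.4657 × 3.293) = 12.872093 rev/s
rpm = 60·n = 772.325599

rpm = 772.33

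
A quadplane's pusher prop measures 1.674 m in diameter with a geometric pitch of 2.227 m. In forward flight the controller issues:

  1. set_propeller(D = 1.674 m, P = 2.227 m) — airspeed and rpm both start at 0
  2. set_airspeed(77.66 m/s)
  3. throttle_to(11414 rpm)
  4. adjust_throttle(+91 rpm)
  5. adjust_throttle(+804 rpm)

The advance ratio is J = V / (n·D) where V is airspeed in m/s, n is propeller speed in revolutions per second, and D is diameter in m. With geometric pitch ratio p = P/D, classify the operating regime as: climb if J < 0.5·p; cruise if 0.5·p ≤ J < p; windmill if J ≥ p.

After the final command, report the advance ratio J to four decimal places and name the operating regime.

set_propeller: D = 1.674 m, P = 2.227 m (p = P/D = 1.330346); state ← (V=0, rpm=0)
set_airspeed(77.66): V ← 77.66 m/s
throttle_to(11414): rpm ← 11414
adjust_throttle(+91): rpm ← 11414 +91 = 11505
adjust_throttle(+804): rpm ← 11505 +804 = 12309
final state: V = 77.66 m/s, rpm = 12309 → n = rpm/60 = 205.150000 rev/s
J = V / (n·D) = 77.66 / (205.150000 × 1.674) = 0.226136
regime bands: climb J<0.6652 | cruise [0.6652, 1.3303) | windmill J≥1.3303
J = 0.2261 → climb

J = 0.2261, regime = climb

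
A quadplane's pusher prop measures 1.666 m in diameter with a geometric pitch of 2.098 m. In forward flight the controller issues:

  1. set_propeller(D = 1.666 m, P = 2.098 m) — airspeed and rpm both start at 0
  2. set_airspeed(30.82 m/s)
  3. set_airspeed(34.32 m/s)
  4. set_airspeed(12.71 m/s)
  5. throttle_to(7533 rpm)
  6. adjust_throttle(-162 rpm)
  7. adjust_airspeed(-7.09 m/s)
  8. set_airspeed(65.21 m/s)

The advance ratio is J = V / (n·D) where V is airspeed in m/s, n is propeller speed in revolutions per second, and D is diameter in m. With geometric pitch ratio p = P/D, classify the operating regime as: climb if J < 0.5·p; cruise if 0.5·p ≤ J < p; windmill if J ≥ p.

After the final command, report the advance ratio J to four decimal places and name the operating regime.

J = 0.3186, regime = climb

set_propeller: D = 1.666 m, P = 2.098 m (p = P/D = 1.259304); state ← (V=0, rpm=0)
set_airspeed(30.82): V ← 30.82 m/s
set_airspeed(34.32): V ← 34.32 m/s
set_airspeed(12.71): V ← 12.71 m/s
throttle_to(7533): rpm ← 7533
adjust_throttle(-162): rpm ← 7533 -162 = 7371
adjust_airspeed(-7.09): V ← 12.71 -7.09 = 5.62 m/s
set_airspeed(65.21): V ← 65.21 m/s
final state: V = 65.21 m/s, rpm = 7371 → n = rpm/60 = 122.850000 rev/s
J = V / (n·D) = 65.21 / (122.850000 × 1.666) = 0.318613
regime bands: climb J<0.6297 | cruise [0.6297, 1.2593) | windmill J≥1.2593
J = 0.3186 → climb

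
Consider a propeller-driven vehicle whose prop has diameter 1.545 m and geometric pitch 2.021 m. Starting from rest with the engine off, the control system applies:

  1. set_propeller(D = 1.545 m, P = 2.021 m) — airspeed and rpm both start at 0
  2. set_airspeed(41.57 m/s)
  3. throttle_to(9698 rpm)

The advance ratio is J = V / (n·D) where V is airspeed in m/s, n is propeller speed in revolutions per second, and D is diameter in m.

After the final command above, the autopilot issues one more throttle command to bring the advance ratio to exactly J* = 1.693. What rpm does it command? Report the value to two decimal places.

rpm = 953.56

set_propeller: D = 1.545 m, P = 2.021 m (p = P/D = 1.308091); state ← (V=0, rpm=0)
set_airspeed(41.57): V ← 41.57 m/s
throttle_to(9698): rpm ← 9698
final state: V = 41.57 m/s, rpm = 9698 → n = rpm/60 = 161.633333 rev/s
target J* = 1.693; solve J* = V/(n·D) for n: n = V/(J*·D) = 41.57/(1.693 × 1.545) = 15.892586 rev/s
rpm = 60·n = 953.555187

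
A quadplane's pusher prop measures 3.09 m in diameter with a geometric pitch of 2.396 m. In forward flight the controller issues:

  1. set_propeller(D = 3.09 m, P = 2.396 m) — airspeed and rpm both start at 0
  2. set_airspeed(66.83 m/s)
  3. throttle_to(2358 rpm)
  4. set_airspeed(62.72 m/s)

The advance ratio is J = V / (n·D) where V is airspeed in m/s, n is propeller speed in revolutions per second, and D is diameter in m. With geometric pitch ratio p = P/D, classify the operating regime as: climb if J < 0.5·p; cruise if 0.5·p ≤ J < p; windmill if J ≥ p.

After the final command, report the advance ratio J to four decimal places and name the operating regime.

set_propeller: D = 3.09 m, P = 2.396 m (p = P/D = 0.775405); state ← (V=0, rpm=0)
set_airspeed(66.83): V ← 66.83 m/s
throttle_to(2358): rpm ← 2358
set_airspeed(62.72): V ← 62.72 m/s
final state: V = 62.72 m/s, rpm = 2358 → n = rpm/60 = 39.300000 rev/s
J = V / (n·D) = 62.72 / (39.300000 × 3.09) = 0.516482
regime bands: climb J<0.3877 | cruise [0.3877, 0.7754) | windmill J≥0.7754
J = 0.5165 → cruise

J = 0.5165, regime = cruise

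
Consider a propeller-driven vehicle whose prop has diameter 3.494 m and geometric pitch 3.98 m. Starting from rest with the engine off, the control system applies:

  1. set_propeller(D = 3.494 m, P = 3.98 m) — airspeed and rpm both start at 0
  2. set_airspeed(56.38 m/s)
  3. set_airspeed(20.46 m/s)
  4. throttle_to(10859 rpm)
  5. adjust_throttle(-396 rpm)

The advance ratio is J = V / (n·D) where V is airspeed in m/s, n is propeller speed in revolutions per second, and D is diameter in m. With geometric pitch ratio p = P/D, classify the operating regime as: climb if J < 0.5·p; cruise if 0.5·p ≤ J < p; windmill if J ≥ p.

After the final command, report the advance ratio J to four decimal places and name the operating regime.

J = 0.0336, regime = climb

set_propeller: D = 3.494 m, P = 3.98 m (p = P/D = 1.139096); state ← (V=0, rpm=0)
set_airspeed(56.38): V ← 56.38 m/s
set_airspeed(20.46): V ← 20.46 m/s
throttle_to(10859): rpm ← 10859
adjust_throttle(-396): rpm ← 10859 -396 = 10463
final state: V = 20.46 m/s, rpm = 10463 → n = rpm/60 = 174.383333 rev/s
J = V / (n·D) = 20.46 / (174.383333 × 3.494) = 0.033580
regime bands: climb J<0.5695 | cruise [0.5695, 1.1391) | windmill J≥1.1391
J = 0.0336 → climb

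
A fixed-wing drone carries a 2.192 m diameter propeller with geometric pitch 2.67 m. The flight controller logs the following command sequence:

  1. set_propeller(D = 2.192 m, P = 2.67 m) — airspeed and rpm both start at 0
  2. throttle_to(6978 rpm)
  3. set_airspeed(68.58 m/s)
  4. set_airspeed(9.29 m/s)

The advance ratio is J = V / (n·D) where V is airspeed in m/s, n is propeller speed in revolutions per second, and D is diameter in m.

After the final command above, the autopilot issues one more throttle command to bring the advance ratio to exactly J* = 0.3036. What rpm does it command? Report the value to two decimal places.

set_propeller: D = 2.192 m, P = 2.67 m (p = P/D = 1.218066); state ← (V=0, rpm=0)
throttle_to(6978): rpm ← 6978
set_airspeed(68.58): V ← 68.58 m/s
set_airspeed(9.29): V ← 9.29 m/s
final state: V = 9.29 m/s, rpm = 6978 → n = rpm/60 = 116.300000 rev/s
target J* = 0.3036; solve J* = V/(n·D) for n: n = V/(J*·D) = 9.29/(0.3036 × 2.192) = 13.959614 rev/s
rpm = 60·n = 837.576815

rpm = 837.58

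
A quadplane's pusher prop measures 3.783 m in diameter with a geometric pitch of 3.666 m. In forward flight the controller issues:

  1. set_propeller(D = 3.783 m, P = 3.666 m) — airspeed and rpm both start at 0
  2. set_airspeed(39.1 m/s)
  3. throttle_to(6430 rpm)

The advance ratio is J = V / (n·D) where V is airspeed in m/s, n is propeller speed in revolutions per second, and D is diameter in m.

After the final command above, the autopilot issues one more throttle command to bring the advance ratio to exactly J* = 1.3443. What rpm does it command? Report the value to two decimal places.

set_propeller: D = 3.783 m, P = 3.666 m (p = P/D = 0.969072); state ← (V=0, rpm=0)
set_airspeed(39.1): V ← 39.1 m/s
throttle_to(6430): rpm ← 6430
final state: V = 39.1 m/s, rpm = 6430 → n = rpm/60 = 107.166667 rev/s
target J* = 1.3443; solve J* = V/(n·D) for n: n = V/(J*·D) = 39.1/(1.3443 × 3.783) = 7.688546 rev/s
rpm = 60·n = 461.312760

rpm = 461.31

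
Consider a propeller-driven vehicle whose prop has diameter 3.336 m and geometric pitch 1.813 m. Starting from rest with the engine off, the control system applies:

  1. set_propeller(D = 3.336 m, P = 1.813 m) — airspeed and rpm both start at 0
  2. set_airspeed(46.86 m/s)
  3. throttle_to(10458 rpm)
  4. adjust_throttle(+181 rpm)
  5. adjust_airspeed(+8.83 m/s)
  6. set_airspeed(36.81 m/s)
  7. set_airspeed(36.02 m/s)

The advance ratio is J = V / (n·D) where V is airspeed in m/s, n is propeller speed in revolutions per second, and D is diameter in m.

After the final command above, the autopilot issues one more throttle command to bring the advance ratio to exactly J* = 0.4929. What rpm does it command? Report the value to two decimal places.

set_propeller: D = 3.336 m, P = 1.813 m (p = P/D = 0.543465); state ← (V=0, rpm=0)
set_airspeed(46.86): V ← 46.86 m/s
throttle_to(10458): rpm ← 10458
adjust_throttle(+181): rpm ← 10458 +181 = 10639
adjust_airspeed(+8.83): V ← 46.86 +8.83 = 55.69 m/s
set_airspeed(36.81): V ← 36.81 m/s
set_airspeed(36.02): V ← 36.02 m/s
final state: V = 36.02 m/s, rpm = 10639 → n = rpm/60 = 177.316667 rev/s
target J* = 0.4929; solve J* = V/(n·D) for n: n = V/(J*·D) = 36.02/(0.4929 × 3.336) = 21.905786 rev/s
rpm = 60·n = 1314.347183

rpm = 1314.35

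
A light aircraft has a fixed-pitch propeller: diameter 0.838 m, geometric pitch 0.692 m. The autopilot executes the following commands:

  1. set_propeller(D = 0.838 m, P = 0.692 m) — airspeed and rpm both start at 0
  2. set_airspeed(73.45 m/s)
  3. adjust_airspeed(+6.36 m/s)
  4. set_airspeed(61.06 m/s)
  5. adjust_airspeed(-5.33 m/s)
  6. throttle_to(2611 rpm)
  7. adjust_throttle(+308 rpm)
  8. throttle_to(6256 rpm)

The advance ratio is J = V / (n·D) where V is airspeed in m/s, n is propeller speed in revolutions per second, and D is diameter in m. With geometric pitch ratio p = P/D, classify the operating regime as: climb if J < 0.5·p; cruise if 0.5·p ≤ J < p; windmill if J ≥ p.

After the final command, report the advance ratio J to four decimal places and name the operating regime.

J = 0.6378, regime = cruise

set_propeller: D = 0.838 m, P = 0.692 m (p = P/D = 0.825776); state ← (V=0, rpm=0)
set_airspeed(73.45): V ← 73.45 m/s
adjust_airspeed(+6.36): V ← 73.45 +6.36 = 79.81 m/s
set_airspeed(61.06): V ← 61.06 m/s
adjust_airspeed(-5.33): V ← 61.06 -5.33 = 55.73 m/s
throttle_to(2611): rpm ← 2611
adjust_throttle(+308): rpm ← 2611 +308 = 2919
throttle_to(6256): rpm ← 6256
final state: V = 55.73 m/s, rpm = 6256 → n = rpm/60 = 104.266667 rev/s
J = V / (n·D) = 55.73 / (104.266667 × 0.838) = 0.637822
regime bands: climb J<0.4129 | cruise [0.4129, 0.8258) | windmill J≥0.8258
J = 0.6378 → cruise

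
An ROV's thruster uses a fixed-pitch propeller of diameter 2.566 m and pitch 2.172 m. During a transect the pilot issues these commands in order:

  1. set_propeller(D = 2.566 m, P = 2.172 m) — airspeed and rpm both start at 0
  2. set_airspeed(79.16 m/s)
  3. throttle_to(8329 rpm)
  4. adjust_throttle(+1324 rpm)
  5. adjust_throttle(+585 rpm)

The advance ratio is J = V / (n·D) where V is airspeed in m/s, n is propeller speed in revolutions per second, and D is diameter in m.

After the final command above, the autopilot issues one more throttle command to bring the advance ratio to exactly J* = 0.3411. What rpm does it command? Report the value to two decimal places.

rpm = 5426.49

set_propeller: D = 2.566 m, P = 2.172 m (p = P/D = 0.846454); state ← (V=0, rpm=0)
set_airspeed(79.16): V ← 79.16 m/s
throttle_to(8329): rpm ← 8329
adjust_throttle(+1324): rpm ← 8329 +1324 = 9653
adjust_throttle(+585): rpm ← 9653 +585 = 10238
final state: V = 79.16 m/s, rpm = 10238 → n = rpm/60 = 170.633333 rev/s
target J* = 0.3411; solve J* = V/(n·D) for n: n = V/(J*·D) = 79.16/(0.3411 × 2.566) = 90.441429 rev/s
rpm = 60·n = 5426.485720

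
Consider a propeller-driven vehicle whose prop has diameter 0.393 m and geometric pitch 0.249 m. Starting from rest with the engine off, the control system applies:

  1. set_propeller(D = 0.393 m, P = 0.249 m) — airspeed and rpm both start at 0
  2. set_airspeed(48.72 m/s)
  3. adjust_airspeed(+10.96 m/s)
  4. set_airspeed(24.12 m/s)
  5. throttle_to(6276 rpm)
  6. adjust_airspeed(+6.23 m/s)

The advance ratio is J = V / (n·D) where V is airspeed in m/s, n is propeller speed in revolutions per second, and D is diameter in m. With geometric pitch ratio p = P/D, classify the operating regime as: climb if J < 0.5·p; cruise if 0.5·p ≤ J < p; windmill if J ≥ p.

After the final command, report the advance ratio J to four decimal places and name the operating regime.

J = 0.7383, regime = windmill

set_propeller: D = 0.393 m, P = 0.249 m (p = P/D = 0.633588); state ← (V=0, rpm=0)
set_airspeed(48.72): V ← 48.72 m/s
adjust_airspeed(+10.96): V ← 48.72 +10.96 = 59.68 m/s
set_airspeed(24.12): V ← 24.12 m/s
throttle_to(6276): rpm ← 6276
adjust_airspeed(+6.23): V ← 24.12 +6.23 = 30.35 m/s
final state: V = 30.35 m/s, rpm = 6276 → n = rpm/60 = 104.600000 rev/s
J = V / (n·D) = 30.35 / (104.600000 × 0.393) = 0.738303
regime bands: climb J<0.3168 | cruise [0.3168, 0.6336) | windmill J≥0.6336
J = 0.7383 → windmill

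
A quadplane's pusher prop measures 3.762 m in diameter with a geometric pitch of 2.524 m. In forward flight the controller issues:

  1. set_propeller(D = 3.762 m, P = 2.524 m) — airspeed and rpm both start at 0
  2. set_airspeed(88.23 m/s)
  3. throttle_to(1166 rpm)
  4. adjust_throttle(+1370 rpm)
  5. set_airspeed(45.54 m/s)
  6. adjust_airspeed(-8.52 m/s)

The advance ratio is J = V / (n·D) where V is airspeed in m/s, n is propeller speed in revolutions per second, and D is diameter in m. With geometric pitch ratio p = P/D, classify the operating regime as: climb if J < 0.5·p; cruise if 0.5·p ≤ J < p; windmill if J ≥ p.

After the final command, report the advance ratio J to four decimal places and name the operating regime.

set_propeller: D = 3.762 m, P = 2.524 m (p = P/D = 0.670920); state ← (V=0, rpm=0)
set_airspeed(88.23): V ← 88.23 m/s
throttle_to(1166): rpm ← 1166
adjust_throttle(+1370): rpm ← 1166 +1370 = 2536
set_airspeed(45.54): V ← 45.54 m/s
adjust_airspeed(-8.52): V ← 45.54 -8.52 = 37.02 m/s
final state: V = 37.02 m/s, rpm = 2536 → n = rpm/60 = 42.266667 rev/s
J = V / (n·D) = 37.02 / (42.266667 × 3.762) = 0.232820
regime bands: climb J<0.3355 | cruise [0.3355, 0.6709) | windmill J≥0.6709
J = 0.2328 → climb

J = 0.2328, regime = climb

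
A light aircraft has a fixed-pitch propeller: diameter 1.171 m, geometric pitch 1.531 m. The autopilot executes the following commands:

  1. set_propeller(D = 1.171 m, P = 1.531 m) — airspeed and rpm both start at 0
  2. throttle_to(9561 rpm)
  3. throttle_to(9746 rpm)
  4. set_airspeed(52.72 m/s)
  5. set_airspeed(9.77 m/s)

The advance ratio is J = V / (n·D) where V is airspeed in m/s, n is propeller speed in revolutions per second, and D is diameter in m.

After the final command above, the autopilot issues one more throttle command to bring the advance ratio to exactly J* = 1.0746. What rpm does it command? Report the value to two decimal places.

set_propeller: D = 1.171 m, P = 1.531 m (p = P/D = 1.307430); state ← (V=0, rpm=0)
throttle_to(9561): rpm ← 9561
throttle_to(9746): rpm ← 9746
set_airspeed(52.72): V ← 52.72 m/s
set_airspeed(9.77): V ← 9.77 m/s
final state: V = 9.77 m/s, rpm = 9746 → n = rpm/60 = 162.433333 rev/s
target J* = 1.0746; solve J* = V/(n·D) for n: n = V/(J*·D) = 9.77/(1.0746 × 1.171) = 7.764095 rev/s
rpm = 60·n = 465.845691

rpm = 465.85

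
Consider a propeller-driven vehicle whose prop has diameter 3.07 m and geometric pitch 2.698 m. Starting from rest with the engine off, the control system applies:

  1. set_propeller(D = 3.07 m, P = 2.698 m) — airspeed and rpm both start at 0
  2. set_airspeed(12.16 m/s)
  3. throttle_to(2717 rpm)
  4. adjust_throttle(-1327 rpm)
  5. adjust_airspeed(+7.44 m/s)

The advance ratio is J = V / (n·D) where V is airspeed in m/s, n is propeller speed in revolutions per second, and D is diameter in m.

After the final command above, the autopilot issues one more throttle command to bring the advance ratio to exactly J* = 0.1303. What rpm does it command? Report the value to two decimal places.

set_propeller: D = 3.07 m, P = 2.698 m (p = P/D = 0.878827); state ← (V=0, rpm=0)
set_airspeed(12.16): V ← 12.16 m/s
throttle_to(2717): rpm ← 2717
adjust_throttle(-1327): rpm ← 2717 -1327 = 1390
adjust_airspeed(+7.44): V ← 12.16 +7.44 = 19.6 m/s
final state: V = 19.6 m/s, rpm = 1390 → n = rpm/60 = 23.166667 rev/s
target J* = 0.1303; solve J* = V/(n·D) for n: n = V/(J*·D) = 19.6/(0.1303 × 3.07) = 48.997428 rev/s
rpm = 60·n = 2939.845658

rpm = 2939.85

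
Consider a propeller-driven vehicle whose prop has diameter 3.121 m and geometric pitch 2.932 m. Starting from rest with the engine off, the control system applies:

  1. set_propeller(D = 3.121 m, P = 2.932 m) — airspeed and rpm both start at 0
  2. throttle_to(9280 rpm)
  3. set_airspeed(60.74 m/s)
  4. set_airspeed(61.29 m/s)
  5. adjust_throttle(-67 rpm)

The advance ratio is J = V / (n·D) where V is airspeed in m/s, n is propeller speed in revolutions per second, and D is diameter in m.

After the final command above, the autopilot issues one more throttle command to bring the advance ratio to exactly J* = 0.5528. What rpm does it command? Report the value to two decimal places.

set_propeller: D = 3.121 m, P = 2.932 m (p = P/D = 0.939442); state ← (V=0, rpm=0)
throttle_to(9280): rpm ← 9280
set_airspeed(60.74): V ← 60.74 m/s
set_airspeed(61.29): V ← 61.29 m/s
adjust_throttle(-67): rpm ← 9280 -67 = 9213
final state: V = 61.29 m/s, rpm = 9213 → n = rpm/60 = 153.550000 rev/s
target J* = 0.5528; solve J* = V/(n·D) for n: n = V/(J*·D) = 61.29/(0.5528 × 3.121) = 35.524487 rev/s
rpm = 60·n = 2131.469236

rpm = 2131.47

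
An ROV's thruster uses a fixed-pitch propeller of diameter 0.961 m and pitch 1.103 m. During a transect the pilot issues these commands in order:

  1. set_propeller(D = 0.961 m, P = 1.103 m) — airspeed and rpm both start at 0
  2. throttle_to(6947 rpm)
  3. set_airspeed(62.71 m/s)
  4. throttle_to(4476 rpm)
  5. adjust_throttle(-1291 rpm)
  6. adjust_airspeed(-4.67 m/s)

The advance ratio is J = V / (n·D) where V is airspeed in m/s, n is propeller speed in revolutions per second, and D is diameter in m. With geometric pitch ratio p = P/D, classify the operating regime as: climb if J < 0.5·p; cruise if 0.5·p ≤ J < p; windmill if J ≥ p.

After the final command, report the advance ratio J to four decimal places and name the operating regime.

set_propeller: D = 0.961 m, P = 1.103 m (p = P/D = 1.147763); state ← (V=0, rpm=0)
throttle_to(6947): rpm ← 6947
set_airspeed(62.71): V ← 62.71 m/s
throttle_to(4476): rpm ← 4476
adjust_throttle(-1291): rpm ← 4476 -1291 = 3185
adjust_airspeed(-4.67): V ← 62.71 -4.67 = 58.04 m/s
final state: V = 58.04 m/s, rpm = 3185 → n = rpm/60 = 53.083333 rev/s
J = V / (n·D) = 58.04 / (53.083333 × 0.961) = 1.137747
regime bands: climb J<0.5739 | cruise [0.5739, 1.1478) | windmill J≥1.1478
J = 1.1377 → cruise

J = 1.1377, regime = cruise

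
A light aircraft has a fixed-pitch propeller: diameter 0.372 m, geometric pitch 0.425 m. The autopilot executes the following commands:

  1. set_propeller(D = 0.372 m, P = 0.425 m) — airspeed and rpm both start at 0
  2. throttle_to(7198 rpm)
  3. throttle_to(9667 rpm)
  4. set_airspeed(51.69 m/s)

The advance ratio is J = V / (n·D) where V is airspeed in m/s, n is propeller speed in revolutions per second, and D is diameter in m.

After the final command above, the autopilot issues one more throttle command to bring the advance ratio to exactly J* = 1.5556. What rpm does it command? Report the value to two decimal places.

set_propeller: D = 0.372 m, P = 0.425 m (p = P/D = 1.142473); state ← (V=0, rpm=0)
throttle_to(7198): rpm ← 7198
throttle_to(9667): rpm ← 9667
set_airspeed(51.69): V ← 51.69 m/s
final state: V = 51.69 m/s, rpm = 9667 → n = rpm/60 = 161.116667 rev/s
target J* = 1.5556; solve J* = V/(n·D) for n: n = V/(J*·D) = 51.69/(1.5556 × 0.372) = 89.323485 rev/s
rpm = 60·n = 5359.409086

rpm = 5359.41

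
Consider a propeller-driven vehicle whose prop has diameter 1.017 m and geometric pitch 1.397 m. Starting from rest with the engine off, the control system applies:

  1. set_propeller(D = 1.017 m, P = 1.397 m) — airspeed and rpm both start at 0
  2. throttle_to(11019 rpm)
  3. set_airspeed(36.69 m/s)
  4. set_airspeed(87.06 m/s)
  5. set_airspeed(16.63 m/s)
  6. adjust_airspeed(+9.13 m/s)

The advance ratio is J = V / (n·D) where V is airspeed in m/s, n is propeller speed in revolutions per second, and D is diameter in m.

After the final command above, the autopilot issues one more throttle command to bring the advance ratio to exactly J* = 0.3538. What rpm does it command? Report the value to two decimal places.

set_propeller: D = 1.017 m, P = 1.397 m (p = P/D = 1.373648); state ← (V=0, rpm=0)
throttle_to(11019): rpm ← 11019
set_airspeed(36.69): V ← 36.69 m/s
set_airspeed(87.06): V ← 87.06 m/s
set_airspeed(16.63): V ← 16.63 m/s
adjust_airspeed(+9.13): V ← 16.63 +9.13 = 25.76 m/s
final state: V = 25.76 m/s, rpm = 11019 → n = rpm/60 = 183.650000 rev/s
target J* = 0.3538; solve J* = V/(n·D) for n: n = V/(J*·D) = 25.76/(0.3538 × 1.017) = 71.592426 rev/s
rpm = 60·n = 4295.545539

rpm = 4295.55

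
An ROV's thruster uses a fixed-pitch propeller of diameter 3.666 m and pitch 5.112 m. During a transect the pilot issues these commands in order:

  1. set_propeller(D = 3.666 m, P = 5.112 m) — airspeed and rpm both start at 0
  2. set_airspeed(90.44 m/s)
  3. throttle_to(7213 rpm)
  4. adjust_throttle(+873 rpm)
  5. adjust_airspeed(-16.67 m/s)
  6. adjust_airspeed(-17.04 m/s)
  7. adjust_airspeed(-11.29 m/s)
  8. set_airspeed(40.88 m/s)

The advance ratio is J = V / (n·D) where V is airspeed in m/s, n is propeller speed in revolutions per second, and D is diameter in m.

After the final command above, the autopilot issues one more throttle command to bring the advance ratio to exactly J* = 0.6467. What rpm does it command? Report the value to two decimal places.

set_propeller: D = 3.666 m, P = 5.112 m (p = P/D = 1.394435); state ← (V=0, rpm=0)
set_airspeed(90.44): V ← 90.44 m/s
throttle_to(7213): rpm ← 7213
adjust_throttle(+873): rpm ← 7213 +873 = 8086
adjust_airspeed(-16.67): V ← 90.44 -16.67 = 73.77 m/s
adjust_airspeed(-17.04): V ← 73.77 -17.04 = 56.73 m/s
adjust_airspeed(-11.29): V ← 56.73 -11.29 = 45.44 m/s
set_airspeed(40.88): V ← 40.88 m/s
final state: V = 40.88 m/s, rpm = 8086 → n = rpm/60 = 134.766667 rev/s
target J* = 0.6467; solve J* = V/(n·D) for n: n = V/(J*·D) = 40.88/(0.6467 × 3.666) = 17.243109 rev/s
rpm = 60·n = 1034.586521

rpm = 1034.59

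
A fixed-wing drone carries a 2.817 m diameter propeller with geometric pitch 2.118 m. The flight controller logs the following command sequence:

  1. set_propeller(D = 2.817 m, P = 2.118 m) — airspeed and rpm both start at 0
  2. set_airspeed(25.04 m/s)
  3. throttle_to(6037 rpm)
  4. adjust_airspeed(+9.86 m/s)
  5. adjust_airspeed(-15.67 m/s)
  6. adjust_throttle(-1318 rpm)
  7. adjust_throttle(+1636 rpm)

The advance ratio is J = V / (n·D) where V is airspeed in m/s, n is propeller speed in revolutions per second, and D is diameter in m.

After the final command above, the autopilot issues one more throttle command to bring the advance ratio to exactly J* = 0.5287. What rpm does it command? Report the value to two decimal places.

rpm = 774.70

set_propeller: D = 2.817 m, P = 2.118 m (p = P/D = 0.751864); state ← (V=0, rpm=0)
set_airspeed(25.04): V ← 25.04 m/s
throttle_to(6037): rpm ← 6037
adjust_airspeed(+9.86): V ← 25.04 +9.86 = 34.9 m/s
adjust_airspeed(-15.67): V ← 34.9 -15.67 = 19.23 m/s
adjust_throttle(-1318): rpm ← 6037 -1318 = 4719
adjust_throttle(+1636): rpm ← 4719 +1636 = 6355
final state: V = 19.23 m/s, rpm = 6355 → n = rpm/60 = 105.916667 rev/s
target J* = 0.5287; solve J* = V/(n·D) for n: n = V/(J*·D) = 19.23/(0.5287 × 2.817) = 12.911691 rev/s
rpm = 60·n = 774.701465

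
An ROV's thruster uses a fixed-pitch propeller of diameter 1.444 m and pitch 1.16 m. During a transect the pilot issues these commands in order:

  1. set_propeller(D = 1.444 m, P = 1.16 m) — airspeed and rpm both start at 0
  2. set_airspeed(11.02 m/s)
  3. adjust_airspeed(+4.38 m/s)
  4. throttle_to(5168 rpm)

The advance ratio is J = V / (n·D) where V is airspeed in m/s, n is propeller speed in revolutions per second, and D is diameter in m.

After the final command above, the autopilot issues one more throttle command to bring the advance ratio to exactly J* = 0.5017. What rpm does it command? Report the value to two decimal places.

set_propeller: D = 1.444 m, P = 1.16 m (p = P/D = 0.803324); state ← (V=0, rpm=0)
set_airspeed(11.02): V ← 11.02 m/s
adjust_airspeed(+4.38): V ← 11.02 +4.38 = 15.4 m/s
throttle_to(5168): rpm ← 5168
final state: V = 15.4 m/s, rpm = 5168 → n = rpm/60 = 86.133333 rev/s
target J* = 0.5017; solve J* = V/(n·D) for n: n = V/(J*·D) = 15.4/(0.5017 × 1.444) = 21.257365 rev/s
rpm = 60·n = 1275.441891

rpm = 1275.44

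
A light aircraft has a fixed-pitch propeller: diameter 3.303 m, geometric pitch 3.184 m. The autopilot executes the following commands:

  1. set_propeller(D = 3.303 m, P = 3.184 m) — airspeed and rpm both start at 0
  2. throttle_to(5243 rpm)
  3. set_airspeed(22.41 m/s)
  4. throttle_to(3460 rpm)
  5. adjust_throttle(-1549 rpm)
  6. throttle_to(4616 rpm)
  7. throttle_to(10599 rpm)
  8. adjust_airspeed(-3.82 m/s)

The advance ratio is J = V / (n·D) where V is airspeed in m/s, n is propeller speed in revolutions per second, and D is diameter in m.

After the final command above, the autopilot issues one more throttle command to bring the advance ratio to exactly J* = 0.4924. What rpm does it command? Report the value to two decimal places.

rpm = 685.81

set_propeller: D = 3.303 m, P = 3.184 m (p = P/D = 0.963972); state ← (V=0, rpm=0)
throttle_to(5243): rpm ← 5243
set_airspeed(22.41): V ← 22.41 m/s
throttle_to(3460): rpm ← 3460
adjust_throttle(-1549): rpm ← 3460 -1549 = 1911
throttle_to(4616): rpm ← 4616
throttle_to(10599): rpm ← 10599
adjust_airspeed(-3.82): V ← 22.41 -3.82 = 18.59 m/s
final state: V = 18.59 m/s, rpm = 10599 → n = rpm/60 = 176.650000 rev/s
target J* = 0.4924; solve J* = V/(n·D) for n: n = V/(J*·D) = 18.59/(0.4924 × 3.303) = 11.430172 rev/s
rpm = 60·n = 685.810330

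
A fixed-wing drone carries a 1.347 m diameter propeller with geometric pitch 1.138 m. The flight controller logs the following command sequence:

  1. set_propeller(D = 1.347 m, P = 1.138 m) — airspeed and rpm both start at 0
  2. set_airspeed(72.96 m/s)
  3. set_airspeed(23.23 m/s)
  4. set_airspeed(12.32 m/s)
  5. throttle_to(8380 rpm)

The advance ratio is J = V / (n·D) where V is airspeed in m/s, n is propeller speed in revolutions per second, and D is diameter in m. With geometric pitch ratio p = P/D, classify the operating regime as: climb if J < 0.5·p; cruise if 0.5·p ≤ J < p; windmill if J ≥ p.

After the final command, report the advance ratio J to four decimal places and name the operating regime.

set_propeller: D = 1.347 m, P = 1.138 m (p = P/D = 0.844840); state ← (V=0, rpm=0)
set_airspeed(72.96): V ← 72.96 m/s
set_airspeed(23.23): V ← 23.23 m/s
set_airspeed(12.32): V ← 12.32 m/s
throttle_to(8380): rpm ← 8380
final state: V = 12.32 m/s, rpm = 8380 → n = rpm/60 = 139.666667 rev/s
J = V / (n·D) = 12.32 / (139.666667 × 1.347) = 0.065486
regime bands: climb J<0.4224 | cruise [0.4224, 0.8448) | windmill J≥0.8448
J = 0.0655 → climb

J = 0.0655, regime = climb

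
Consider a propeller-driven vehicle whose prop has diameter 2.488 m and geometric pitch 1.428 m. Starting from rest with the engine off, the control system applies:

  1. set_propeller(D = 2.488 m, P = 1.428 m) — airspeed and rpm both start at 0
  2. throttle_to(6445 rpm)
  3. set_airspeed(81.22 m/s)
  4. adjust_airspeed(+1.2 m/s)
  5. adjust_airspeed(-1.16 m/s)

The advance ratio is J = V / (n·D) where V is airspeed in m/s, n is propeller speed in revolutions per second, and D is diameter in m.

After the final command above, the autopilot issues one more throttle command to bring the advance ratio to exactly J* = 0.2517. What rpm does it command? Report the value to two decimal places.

rpm = 7785.64

set_propeller: D = 2.488 m, P = 1.428 m (p = P/D = 0.573955); state ← (V=0, rpm=0)
throttle_to(6445): rpm ← 6445
set_airspeed(81.22): V ← 81.22 m/s
adjust_airspeed(+1.2): V ← 81.22 +1.2 = 82.42 m/s
adjust_airspeed(-1.16): V ← 82.42 -1.16 = 81.26 m/s
final state: V = 81.26 m/s, rpm = 6445 → n = rpm/60 = 107.416667 rev/s
target J* = 0.2517; solve J* = V/(n·D) for n: n = V/(J*·D) = 81.26/(0.2517 × 2.488) = 129.760714 rev/s
rpm = 60·n = 7785.642838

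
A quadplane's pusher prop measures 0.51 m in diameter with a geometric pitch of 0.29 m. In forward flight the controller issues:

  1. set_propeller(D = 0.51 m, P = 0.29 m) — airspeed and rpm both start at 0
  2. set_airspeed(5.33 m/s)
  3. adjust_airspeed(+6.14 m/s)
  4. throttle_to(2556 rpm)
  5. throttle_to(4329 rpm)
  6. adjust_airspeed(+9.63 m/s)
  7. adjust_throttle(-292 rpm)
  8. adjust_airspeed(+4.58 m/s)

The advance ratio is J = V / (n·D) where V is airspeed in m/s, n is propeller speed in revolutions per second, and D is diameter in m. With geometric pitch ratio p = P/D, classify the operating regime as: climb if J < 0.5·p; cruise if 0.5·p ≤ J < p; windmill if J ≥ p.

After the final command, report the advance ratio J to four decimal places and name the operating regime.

J = 0.7484, regime = windmill

set_propeller: D = 0.51 m, P = 0.29 m (p = P/D = 0.568627); state ← (V=0, rpm=0)
set_airspeed(5.33): V ← 5.33 m/s
adjust_airspeed(+6.14): V ← 5.33 +6.14 = 11.47 m/s
throttle_to(2556): rpm ← 2556
throttle_to(4329): rpm ← 4329
adjust_airspeed(+9.63): V ← 11.47 +9.63 = 21.1 m/s
adjust_throttle(-292): rpm ← 4329 -292 = 4037
adjust_airspeed(+4.58): V ← 21.1 +4.58 = 25.68 m/s
final state: V = 25.68 m/s, rpm = 4037 → n = rpm/60 = 67.283333 rev/s
J = V / (n·D) = 25.68 / (67.283333 × 0.51) = 0.748372
regime bands: climb J<0.2843 | cruise [0.2843, 0.5686) | windmill J≥0.5686
J = 0.7484 → windmill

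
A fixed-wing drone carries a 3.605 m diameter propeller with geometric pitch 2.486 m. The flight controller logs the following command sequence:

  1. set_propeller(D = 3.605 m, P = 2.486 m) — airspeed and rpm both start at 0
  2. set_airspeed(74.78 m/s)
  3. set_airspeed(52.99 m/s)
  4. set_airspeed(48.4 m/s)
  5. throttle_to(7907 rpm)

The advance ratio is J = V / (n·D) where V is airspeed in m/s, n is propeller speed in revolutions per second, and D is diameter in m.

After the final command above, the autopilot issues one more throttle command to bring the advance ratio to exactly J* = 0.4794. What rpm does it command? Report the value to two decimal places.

set_propeller: D = 3.605 m, P = 2.486 m (p = P/D = 0.689598); state ← (V=0, rpm=0)
set_airspeed(74.78): V ← 74.78 m/s
set_airspeed(52.99): V ← 52.99 m/s
set_airspeed(48.4): V ← 48.4 m/s
throttle_to(7907): rpm ← 7907
final state: V = 48.4 m/s, rpm = 7907 → n = rpm/60 = 131.783333 rev/s
target J* = 0.4794; solve J* = V/(n·D) for n: n = V/(J*·D) = 48.4/(0.4794 × 3.605) = 28.005418 rev/s
rpm = 60·n = 1680.325094

rpm = 1680.33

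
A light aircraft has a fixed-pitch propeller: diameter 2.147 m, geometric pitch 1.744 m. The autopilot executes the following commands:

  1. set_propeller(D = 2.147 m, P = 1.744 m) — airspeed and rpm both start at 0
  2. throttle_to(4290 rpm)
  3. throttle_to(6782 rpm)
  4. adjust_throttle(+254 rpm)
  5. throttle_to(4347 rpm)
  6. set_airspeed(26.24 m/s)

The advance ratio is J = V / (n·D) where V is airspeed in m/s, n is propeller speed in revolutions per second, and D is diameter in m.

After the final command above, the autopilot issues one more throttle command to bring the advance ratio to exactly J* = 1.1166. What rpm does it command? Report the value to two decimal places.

rpm = 656.73

set_propeller: D = 2.147 m, P = 1.744 m (p = P/D = 0.812296); state ← (V=0, rpm=0)
throttle_to(4290): rpm ← 4290
throttle_to(6782): rpm ← 6782
adjust_throttle(+254): rpm ← 6782 +254 = 7036
throttle_to(4347): rpm ← 4347
set_airspeed(26.24): V ← 26.24 m/s
final state: V = 26.24 m/s, rpm = 4347 → n = rpm/60 = 72.450000 rev/s
target J* = 1.1166; solve J* = V/(n·D) for n: n = V/(J*·D) = 26.24/(1.1166 × 2.147) = 10.945464 rev/s
rpm = 60·n = 656.727819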